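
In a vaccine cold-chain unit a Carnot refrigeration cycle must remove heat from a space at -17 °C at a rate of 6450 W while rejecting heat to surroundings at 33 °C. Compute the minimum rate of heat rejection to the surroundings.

T_H = 33 °C → 33 + 273.15 = 306.15 K.
T_C = -17 °C → -17 + 273.15 = 256.15 K.
For a reversible cycle Q_H/Q_C = T_H/T_C, so Q_H = Q_C·T_H/T_C = 6450 × 306.15/256.15 = 7710 W.

Q̇_H ≈ 7710 W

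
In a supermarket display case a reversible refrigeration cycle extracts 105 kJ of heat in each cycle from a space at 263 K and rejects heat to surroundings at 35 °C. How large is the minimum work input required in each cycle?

W_in ≈ 18.03 kJ

T_H = 35 °C → 35 + 273.15 = 308.15 K.
For a reversible refrigerator, COP_R = T_C/(T_H − T_C) = 263.00/45.15 = 5.8250.
W = Q_C/COP_R = 105/5.8250 = 18.03 kJ.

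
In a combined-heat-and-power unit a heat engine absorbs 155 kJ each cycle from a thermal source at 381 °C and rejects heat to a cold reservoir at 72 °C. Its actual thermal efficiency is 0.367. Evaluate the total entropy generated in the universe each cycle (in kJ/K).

ΔS_univ ≈ 0.0473 kJ/K

T_H = 381 °C → 381 + 273.15 = 654.15 K.
T_C = 72 °C → 72 + 273.15 = 345.15 K.
W = η·Q_H = 0.367 × 155 = 56.88 kJ, so Q_C = Q_H − W = 98.12 kJ.
Entropy balance on the reservoirs: −Q_H/T_H = -0.2369 kJ/K, +Q_C/T_C = 0.2843 kJ/K.
ΔS_univ = −Q_H/T_H + Q_C/T_C = 0.0473 kJ/K (> 0, since η = 0.367 < η_Carnot = 0.472).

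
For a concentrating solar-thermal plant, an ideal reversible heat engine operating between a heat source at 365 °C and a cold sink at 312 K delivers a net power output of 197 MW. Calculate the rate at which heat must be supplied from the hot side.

T_H = 365 °C → 365 + 273.15 = 638.15 K.
η_rev = 1 − T_C/T_H = 1 − 312.00/638.15 = 0.5111.
Q_H = W/η = 197/0.5111 = 385 MW.

Q̇_H ≈ 385 MW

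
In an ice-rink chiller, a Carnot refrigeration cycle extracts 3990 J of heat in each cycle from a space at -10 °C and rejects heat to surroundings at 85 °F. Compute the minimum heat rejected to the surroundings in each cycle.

T_H = 85 °F → (85 − 32) × 5/9 = 29.44 °C = 302.59 K.
T_C = -10 °C → -10 + 273.15 = 263.15 K.
For a reversible cycle Q_H/Q_C = T_H/T_C, so Q_H = Q_C·T_H/T_C = 3990 × 302.59/263.15 = 4588 J.

Q_H ≈ 4588 J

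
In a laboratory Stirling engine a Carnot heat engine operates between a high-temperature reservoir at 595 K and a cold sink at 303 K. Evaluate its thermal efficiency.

η ≈ 0.4908

The Carnot efficiency is η = 1 − T_C/T_H = 1 − 303.00/595.00 = 0.4908.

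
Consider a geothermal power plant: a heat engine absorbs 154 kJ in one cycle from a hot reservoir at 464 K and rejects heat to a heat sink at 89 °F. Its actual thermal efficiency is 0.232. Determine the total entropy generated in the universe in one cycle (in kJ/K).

ΔS_univ ≈ 0.0561 kJ/K

T_C = 89 °F → (89 − 32) × 5/9 = 31.67 °C = 304.82 K.
W = η·Q_H = 0.232 × 154 = 35.73 kJ, so Q_C = Q_H − W = 118.3 kJ.
Entropy balance on the reservoirs: −Q_H/T_H = -0.3319 kJ/K, +Q_C/T_C = 0.3880 kJ/K.
ΔS_univ = −Q_H/T_H + Q_C/T_C = 0.0561 kJ/K (> 0, since η = 0.232 < η_Carnot = 0.343).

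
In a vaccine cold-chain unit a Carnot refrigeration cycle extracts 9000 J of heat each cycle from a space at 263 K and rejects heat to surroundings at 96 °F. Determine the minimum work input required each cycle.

W_in ≈ 1560 J

T_H = 96 °F → (96 − 32) × 5/9 = 35.56 °C = 308.71 K.
COP_R = T_C/(T_H − T_C) = 263.00/45.71 = 5.7542.
W = Q_C/COP_R = 9000/5.7542 = 1560 J.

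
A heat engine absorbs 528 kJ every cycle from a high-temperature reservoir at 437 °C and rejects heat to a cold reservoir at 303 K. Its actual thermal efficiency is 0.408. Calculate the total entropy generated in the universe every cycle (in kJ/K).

T_H = 437 °C → 437 + 273.15 = 710.15 K.
W = η·Q_H = 0.408 × 528 = 215.4 kJ, so Q_C = Q_H − W = 312.6 kJ.
Reservoir entropy changes: ΔS_H = −Q_H/T_H = −528/710.15 = -0.7435 kJ/K and ΔS_C = +Q_C/T_C = 312.6/303.00 = 1.032 kJ/K.
ΔS_univ = −Q_H/T_H + Q_C/T_C = 0.288 kJ/K (> 0, since η = 0.408 < η_Carnot = 0.573).

ΔS_univ ≈ 0.288 kJ/K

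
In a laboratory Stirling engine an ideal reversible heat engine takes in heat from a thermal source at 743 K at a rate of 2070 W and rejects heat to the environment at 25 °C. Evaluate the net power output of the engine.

Ẇ ≈ 1240 W

T_C = 25 °C → 25 + 273.15 = 298.15 K.
The Carnot efficiency is η = 1 − T_C/T_H = 1 − 298.15/743.00 = 0.5987.
W = η·Q_H = 0.5987 × 2070 = 1240 W.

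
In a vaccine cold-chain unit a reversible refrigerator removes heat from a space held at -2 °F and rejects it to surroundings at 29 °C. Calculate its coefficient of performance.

COP_R ≈ 5.309

T_H = 29 °C → 29 + 273.15 = 302.15 K.
T_C = -2 °F → (-2 − 32) × 5/9 = -18.89 °C = 254.26 K.
For a reversible refrigerator, COP_R = T_C/(T_H − T_C) = 254.26/(302.15 − 254.26) = 5.309.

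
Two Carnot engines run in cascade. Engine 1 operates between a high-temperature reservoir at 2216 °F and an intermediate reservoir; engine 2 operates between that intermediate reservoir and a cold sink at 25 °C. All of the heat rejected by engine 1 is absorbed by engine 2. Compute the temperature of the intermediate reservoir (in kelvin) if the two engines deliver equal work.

T_H = 2216 °F → (2216 − 32) × 5/9 = 1213.33 °C = 1486.48 K.
T_C = 25 °C → 25 + 273.15 = 298.15 K.
For reversible stages Q_m = Q_H·(T_m/T_H). Setting W₁ = Q_H(1 − T_m/T_H) equal to W₂ = Q_m(1 − T_C/T_m) = Q_H·(T_m − T_C)/T_H gives T_H − T_m = T_m − T_C, so T_m = (T_H + T_C)/2 = (1486.48 + 298.15)/2 = 892 K.

T_m ≈ 892 K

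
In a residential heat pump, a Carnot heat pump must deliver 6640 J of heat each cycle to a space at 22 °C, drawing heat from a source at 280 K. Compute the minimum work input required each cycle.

W_in ≈ 341 J

T_H = 22 °C → 22 + 273.15 = 295.15 K.
The Carnot heat-pump COP is COP_HP = T_H/(T_H − T_C) = 295.15/15.15 = 19.4818.
W = Q_H/COP_HP = 6640/19.4818 = 341 J.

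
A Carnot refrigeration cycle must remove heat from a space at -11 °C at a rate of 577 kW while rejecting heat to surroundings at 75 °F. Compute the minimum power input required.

T_H = 75 °F → (75 − 32) × 5/9 = 23.89 °C = 297.04 K.
T_C = -11 °C → -11 + 273.15 = 262.15 K.
COP_R = T_C/(T_H − T_C) = 262.15/34.89 = 7.5139.
W = Q_C/COP_R = 577/7.5139 = 76.8 kW.

Ẇ_in ≈ 76.8 kW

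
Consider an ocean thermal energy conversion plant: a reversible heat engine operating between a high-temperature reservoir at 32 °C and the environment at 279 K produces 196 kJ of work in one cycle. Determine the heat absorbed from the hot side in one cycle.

T_H = 32 °C → 32 + 273.15 = 305.15 K.
The Carnot efficiency is η = 1 − T_C/T_H = 1 − 279.00/305.15 = 0.0857.
Q_H = W/η = 196/0.0857 = 2290 kJ.

Q_H ≈ 2290 kJ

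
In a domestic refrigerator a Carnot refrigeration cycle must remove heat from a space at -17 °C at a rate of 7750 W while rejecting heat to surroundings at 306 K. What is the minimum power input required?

Ẇ_in ≈ 1510 W

T_C = -17 °C → -17 + 273.15 = 256.15 K.
Carnot COP: COP_R = T_C/(T_H − T_C) = 256.15/49.85 = 5.1384.
W = Q_C/COP_R = 7750/5.1384 = 1510 W.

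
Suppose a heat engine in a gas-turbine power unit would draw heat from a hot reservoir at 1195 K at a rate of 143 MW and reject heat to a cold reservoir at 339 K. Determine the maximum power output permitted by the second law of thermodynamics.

Ẇ_max ≈ 102.4 MW

No engine can exceed the Carnot limit: η_max = 1 − T_C/T_H = 1 − 339.00/1195.00 = 0.7163.
W_max = η_max · Q_H = 0.7163 × 143 = 102.4 MW.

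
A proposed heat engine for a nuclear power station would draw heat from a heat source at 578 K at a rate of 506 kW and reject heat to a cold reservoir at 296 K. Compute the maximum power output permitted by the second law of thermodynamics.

The upper bound on efficiency is η_max = 1 − T_C/T_H = 1 − 296.00/578.00 = 0.4879.
W_max = η_max · Q_H = 0.4879 × 506 = 247 kW.

Ẇ_max ≈ 247 kW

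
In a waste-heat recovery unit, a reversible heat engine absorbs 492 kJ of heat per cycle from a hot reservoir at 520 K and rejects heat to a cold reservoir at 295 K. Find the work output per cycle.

W ≈ 213 kJ

Since the cycle is reversible, η = 1 − T_C/T_H = 1 − 295.00/520.00 = 0.4327.
W = η·Q_H = 0.4327 × 492 = 213 kJ.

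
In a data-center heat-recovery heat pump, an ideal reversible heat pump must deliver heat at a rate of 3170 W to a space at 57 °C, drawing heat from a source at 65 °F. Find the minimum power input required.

Ẇ_in ≈ 371.3 W

T_H = 57 °C → 57 + 273.15 = 330.15 K.
T_C = 65 °F → (65 − 32) × 5/9 = 18.33 °C = 291.48 K.
For a reversible heat pump, COP_HP = T_H/(T_H − T_C) = 330.15/38.67 = 8.5384.
W = Q_H/COP_HP = 3170/8.5384 = 371.3 W.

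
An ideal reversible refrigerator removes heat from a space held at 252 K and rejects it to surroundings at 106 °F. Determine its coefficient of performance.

COP_R ≈ 4.047

T_H = 106 °F → (106 − 32) × 5/9 = 41.11 °C = 314.26 K.
The reversible coefficient of performance is COP_R = T_C/(T_H − T_C) = 252.00/(314.26 − 252.00) = 4.047.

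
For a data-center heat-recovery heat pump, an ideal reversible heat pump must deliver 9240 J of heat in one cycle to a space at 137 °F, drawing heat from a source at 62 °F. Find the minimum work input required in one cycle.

W_in ≈ 1160 J

T_H = 137 °F → (137 − 32) × 5/9 = 58.33 °C = 331.48 K.
T_C = 62 °F → (62 − 32) × 5/9 = 16.67 °C = 289.82 K.
Reversible heating COP: COP_HP = T_H/(T_H − T_C) = 331.48/41.67 = 7.9556.
W = Q_H/COP_HP = 9240/7.9556 = 1160 J.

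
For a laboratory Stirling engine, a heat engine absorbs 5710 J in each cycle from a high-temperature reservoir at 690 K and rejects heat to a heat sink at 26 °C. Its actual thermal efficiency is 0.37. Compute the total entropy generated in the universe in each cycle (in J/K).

ΔS_univ ≈ 3.75 J/K

T_C = 26 °C → 26 + 273.15 = 299.15 K.
W = η·Q_H = 0.37 × 5710 = 2113 J, so Q_C = Q_H − W = 3597 J.
The hot reservoir loses entropy Q_H/T_H = 5710/690.00 = 8.275 J/K; the cold reservoir gains Q_C/T_C = 3597/299.15 = 12.03 J/K.
ΔS_univ = −Q_H/T_H + Q_C/T_C = 3.75 J/K (> 0, since η = 0.37 < η_Carnot = 0.566).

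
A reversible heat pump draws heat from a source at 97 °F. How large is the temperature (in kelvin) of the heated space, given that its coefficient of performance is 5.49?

T_H ≈ 378 K

T_C = 97 °F → (97 − 32) × 5/9 = 36.11 °C = 309.26 K.
COP_HP = T_H/(T_H − T_C) ⇒ T_H = T_C·COP_HP/(COP_HP − 1) = 309.26 × 5.49/(5.49 − 1) = 378 K.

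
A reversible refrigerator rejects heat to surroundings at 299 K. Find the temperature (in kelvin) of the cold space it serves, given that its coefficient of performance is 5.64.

COP_R = T_C/(T_H − T_C) ⇒ T_C = T_H·COP_R/(1 + COP_R) = 299.00 × 5.64/(1 + 5.64) = 254 K.

T_C ≈ 254 K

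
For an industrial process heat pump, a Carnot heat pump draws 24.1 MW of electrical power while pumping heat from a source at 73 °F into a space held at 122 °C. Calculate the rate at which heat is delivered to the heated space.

Q̇_H ≈ 96.0 MW

T_H = 122 °C → 122 + 273.15 = 395.15 K.
T_C = 73 °F → (73 − 32) × 5/9 = 22.78 °C = 295.93 K.
The Carnot heat-pump COP is COP_HP = T_H/(T_H − T_C) = 395.15/99.22 = 3.9825.
Q_H = COP_HP · W = 3.9825 × 24.1 = 96.0 MW.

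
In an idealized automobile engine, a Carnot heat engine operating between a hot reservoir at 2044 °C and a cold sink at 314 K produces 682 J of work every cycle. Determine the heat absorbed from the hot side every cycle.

Q_H ≈ 788.9 J

T_H = 2044 °C → 2044 + 273.15 = 2317.15 K.
For a reversible engine, η = 1 − T_C/T_H = 1 − 314.00/2317.15 = 0.8645.
Q_H = W/η = 682/0.8645 = 788.9 J.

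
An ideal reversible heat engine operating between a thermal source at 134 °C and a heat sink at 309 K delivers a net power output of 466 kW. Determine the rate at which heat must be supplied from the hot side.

Q̇_H ≈ 1933 kW

T_H = 134 °C → 134 + 273.15 = 407.15 K.
Since the cycle is reversible, η = 1 − T_C/T_H = 1 − 309.00/407.15 = 0.2411.
Q_H = W/η = 466/0.2411 = 1933 kW.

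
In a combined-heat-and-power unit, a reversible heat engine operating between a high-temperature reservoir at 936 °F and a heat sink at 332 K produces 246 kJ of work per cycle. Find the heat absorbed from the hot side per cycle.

T_H = 936 °F → (936 − 32) × 5/9 = 502.22 °C = 775.37 K.
η_rev = 1 − T_C/T_H = 1 − 332.00/775.37 = 0.5718.
Q_H = W/η = 246/0.5718 = 430 kJ.

Q_H ≈ 430 kJ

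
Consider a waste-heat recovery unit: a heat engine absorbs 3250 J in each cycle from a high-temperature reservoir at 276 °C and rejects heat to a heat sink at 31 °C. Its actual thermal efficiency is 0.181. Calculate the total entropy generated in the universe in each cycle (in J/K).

ΔS_univ ≈ 2.833 J/K

T_H = 276 °C → 276 + 273.15 = 549.15 K.
T_C = 31 °C → 31 + 273.15 = 304.15 K.
W = η·Q_H = 0.181 × 3250 = 588.2 J, so Q_C = Q_H − W = 2662 J.
Reservoir entropy changes: ΔS_H = −Q_H/T_H = −3250/549.15 = -5.918 J/K and ΔS_C = +Q_C/T_C = 2662/304.15 = 8.751 J/K.
ΔS_univ = −Q_H/T_H + Q_C/T_C = 2.833 J/K (> 0, since η = 0.181 < η_Carnot = 0.446).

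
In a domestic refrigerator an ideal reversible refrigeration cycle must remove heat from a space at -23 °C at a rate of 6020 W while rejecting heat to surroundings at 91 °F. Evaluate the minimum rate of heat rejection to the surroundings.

T_H = 91 °F → (91 − 32) × 5/9 = 32.78 °C = 305.93 K.
T_C = -23 °C → -23 + 273.15 = 250.15 K.
For a reversible cycle Q_H/Q_C = T_H/T_C, so Q_H = Q_C·T_H/T_C = 6020 × 305.93/250.15 = 7362 W.

Q̇_H ≈ 7362 W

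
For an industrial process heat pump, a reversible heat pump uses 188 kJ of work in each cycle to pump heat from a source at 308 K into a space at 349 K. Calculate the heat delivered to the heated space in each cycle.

Q_H ≈ 1600 kJ

Reversible heating COP: COP_HP = T_H/(T_H − T_C) = 349.00/41.00 = 8.5122.
Q_H = COP_HP · W = 8.5122 × 188 = 1600 kJ.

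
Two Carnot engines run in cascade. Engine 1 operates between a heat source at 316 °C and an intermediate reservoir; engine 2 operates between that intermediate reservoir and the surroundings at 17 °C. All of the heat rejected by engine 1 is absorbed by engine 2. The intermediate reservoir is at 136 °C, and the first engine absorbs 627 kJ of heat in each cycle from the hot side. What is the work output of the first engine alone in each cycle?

W₁ ≈ 192 kJ

T_H = 316 °C → 316 + 273.15 = 589.15 K.
T_C = 17 °C → 17 + 273.15 = 290.15 K.
T_m = 136 °C → 136 + 273.15 = 409.15 K.
First-stage efficiency η₁ = 1 − T_m/T_H = 1 − 409.15/589.15 = 0.3055.
W₁ = η₁·Q_H = 0.3055 × 627 = 192 kJ.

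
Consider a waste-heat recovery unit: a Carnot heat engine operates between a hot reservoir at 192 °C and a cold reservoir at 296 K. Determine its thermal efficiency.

T_H = 192 °C → 192 + 273.15 = 465.15 K.
The Carnot efficiency is η = 1 − T_C/T_H = 1 − 296.00/465.15 = 0.364.

η ≈ 0.364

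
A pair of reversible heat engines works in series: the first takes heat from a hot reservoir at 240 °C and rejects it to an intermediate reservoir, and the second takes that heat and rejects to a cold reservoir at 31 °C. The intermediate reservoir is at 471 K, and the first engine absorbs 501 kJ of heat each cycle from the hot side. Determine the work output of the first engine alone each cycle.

T_H = 240 °C → 240 + 273.15 = 513.15 K.
T_C = 31 °C → 31 + 273.15 = 304.15 K.
First-stage efficiency η₁ = 1 − T_m/T_H = 1 − 471.00/513.15 = 0.0821.
W₁ = η₁·Q_H = 0.0821 × 501 = 41.2 kJ.

W₁ ≈ 41.2 kJ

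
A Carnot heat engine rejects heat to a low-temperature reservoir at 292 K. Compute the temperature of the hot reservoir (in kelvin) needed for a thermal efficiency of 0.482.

From η = 1 − T_C/T_H, solving for T_H gives T_H = T_C/(1 − η) = 292.00/(1 − 0.482) = 564 K.

T_H ≈ 564 K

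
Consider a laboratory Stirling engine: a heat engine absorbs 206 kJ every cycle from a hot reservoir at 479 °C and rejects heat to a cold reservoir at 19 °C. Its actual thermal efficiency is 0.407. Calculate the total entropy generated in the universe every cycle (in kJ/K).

ΔS_univ ≈ 0.144 kJ/K

T_H = 479 °C → 479 + 273.15 = 752.15 K.
T_C = 19 °C → 19 + 273.15 = 292.15 K.
W = η·Q_H = 0.407 × 206 = 83.84 kJ, so Q_C = Q_H − W = 122.2 kJ.
The hot reservoir loses entropy Q_H/T_H = 206/752.15 = 0.2739 kJ/K; the cold reservoir gains Q_C/T_C = 122.2/292.15 = 0.4181 kJ/K.
ΔS_univ = −Q_H/T_H + Q_C/T_C = 0.144 kJ/K (> 0, since η = 0.407 < η_Carnot = 0.612).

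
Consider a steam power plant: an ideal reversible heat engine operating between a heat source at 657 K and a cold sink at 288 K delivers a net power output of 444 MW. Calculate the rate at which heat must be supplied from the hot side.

η_rev = 1 − T_C/T_H = 1 − 288.00/657.00 = 0.5616.
Q_H = W/η = 444/0.5616 = 791 MW.

Q̇_H ≈ 791 MW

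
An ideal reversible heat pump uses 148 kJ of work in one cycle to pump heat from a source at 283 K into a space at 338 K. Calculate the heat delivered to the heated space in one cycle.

For a reversible heat pump, COP_HP = T_H/(T_H − T_C) = 338.00/55.00 = 6.1455.
Q_H = COP_HP · W = 6.1455 × 148 = 909.5 kJ.

Q_H ≈ 909.5 kJ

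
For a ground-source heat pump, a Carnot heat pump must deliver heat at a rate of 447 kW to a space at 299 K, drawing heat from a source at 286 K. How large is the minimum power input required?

For a reversible heat pump, COP_HP = T_H/(T_H − T_C) = 299.00/13.00 = 23.0000.
W = Q_H/COP_HP = 447/23.0000 = 19.4 kW.

Ẇ_in ≈ 19.4 kW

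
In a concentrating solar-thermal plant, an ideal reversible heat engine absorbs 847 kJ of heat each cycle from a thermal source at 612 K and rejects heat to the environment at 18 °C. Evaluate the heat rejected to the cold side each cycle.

Q_C ≈ 403 kJ

T_C = 18 °C → 18 + 273.15 = 291.15 K.
For a reversible engine, η = 1 − T_C/T_H = 1 − 291.15/612.00 = 0.5243.
For a reversible cycle Q_C/Q_H = T_C/T_H, so Q_C = 847 × 291.15/612.00 = 403 kJ.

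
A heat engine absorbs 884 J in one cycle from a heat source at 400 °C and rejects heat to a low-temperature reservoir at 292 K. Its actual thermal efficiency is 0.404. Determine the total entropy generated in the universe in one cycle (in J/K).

T_H = 400 °C → 400 + 273.15 = 673.15 K.
W = η·Q_H = 0.404 × 884 = 357.1 J, so Q_C = Q_H − W = 526.9 J.
Entropy balance on the reservoirs: −Q_H/T_H = -1.313 J/K, +Q_C/T_C = 1.804 J/K.
ΔS_univ = −Q_H/T_H + Q_C/T_C = 0.4911 J/K (> 0, since η = 0.404 < η_Carnot = 0.566).

ΔS_univ ≈ 0.4911 J/K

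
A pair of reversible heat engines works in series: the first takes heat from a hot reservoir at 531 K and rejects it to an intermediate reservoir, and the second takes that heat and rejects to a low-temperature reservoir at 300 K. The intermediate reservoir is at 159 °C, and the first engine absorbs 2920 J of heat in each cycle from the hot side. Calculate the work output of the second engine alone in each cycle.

W₂ ≈ 726.7 J

T_m = 159 °C → 159 + 273.15 = 432.15 K.
Heat entering the second stage: Q_m = Q_H·(T_m/T_H) = 2920 × 432.15/531.00 = 2376 J.
Second-stage efficiency η₂ = 1 − T_C/T_m = 1 − 300.00/432.15 = 0.3058, so W₂ = η₂·Q_m = 726.7 J.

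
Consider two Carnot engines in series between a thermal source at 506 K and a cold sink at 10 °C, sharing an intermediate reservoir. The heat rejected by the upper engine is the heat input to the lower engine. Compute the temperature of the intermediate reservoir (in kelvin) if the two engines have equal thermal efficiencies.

T_C = 10 °C → 10 + 273.15 = 283.15 K.
Equal efficiencies require 1 − T_m/T_H = 1 − T_C/T_m, i.e. T_m/T_H = T_C/T_m, so T_m = √(T_H·T_C) = √(506.00 × 283.15) = 379 K.

T_m ≈ 379 K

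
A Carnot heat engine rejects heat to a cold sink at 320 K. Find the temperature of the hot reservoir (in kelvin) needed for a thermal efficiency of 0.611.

From η = 1 − T_C/T_H, solving for T_H gives T_H = T_C/(1 − η) = 320.00/(1 − 0.611) = 822.6 K.

T_H ≈ 822.6 K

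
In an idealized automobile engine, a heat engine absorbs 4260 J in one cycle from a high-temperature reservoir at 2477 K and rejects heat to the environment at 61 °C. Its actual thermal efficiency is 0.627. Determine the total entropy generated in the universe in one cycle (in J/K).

ΔS_univ ≈ 3.04 J/K

T_C = 61 °C → 61 + 273.15 = 334.15 K.
W = η·Q_H = 0.627 × 4260 = 2671 J, so Q_C = Q_H − W = 1589 J.
Reservoir entropy changes: ΔS_H = −Q_H/T_H = −4260/2477.00 = -1.720 J/K and ΔS_C = +Q_C/T_C = 1589/334.15 = 4.755 J/K.
ΔS_univ = −Q_H/T_H + Q_C/T_C = 3.04 J/K (> 0, since η = 0.627 < η_Carnot = 0.865).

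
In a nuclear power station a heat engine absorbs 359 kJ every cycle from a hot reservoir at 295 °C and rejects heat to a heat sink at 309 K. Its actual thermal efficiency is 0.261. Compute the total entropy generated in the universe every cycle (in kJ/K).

ΔS_univ ≈ 0.227 kJ/K

T_H = 295 °C → 295 + 273.15 = 568.15 K.
W = η·Q_H = 0.261 × 359 = 93.70 kJ, so Q_C = Q_H − W = 265.3 kJ.
The hot reservoir loses entropy Q_H/T_H = 359/568.15 = 0.6319 kJ/K; the cold reservoir gains Q_C/T_C = 265.3/309.00 = 0.8586 kJ/K.
ΔS_univ = −Q_H/T_H + Q_C/T_C = 0.227 kJ/K (> 0, since η = 0.261 < η_Carnot = 0.456).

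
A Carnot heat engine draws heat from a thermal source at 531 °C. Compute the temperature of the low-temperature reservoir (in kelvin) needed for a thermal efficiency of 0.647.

T_H = 531 °C → 531 + 273.15 = 804.15 K.
From η = 1 − T_C/T_H, T_C = T_H·(1 − η) = 804.15 × (1 − 0.647) = 283.9 K.

T_C ≈ 283.9 K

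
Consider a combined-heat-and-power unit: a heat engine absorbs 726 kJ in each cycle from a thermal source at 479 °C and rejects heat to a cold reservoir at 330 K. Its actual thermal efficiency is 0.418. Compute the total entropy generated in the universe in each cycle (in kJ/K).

ΔS_univ ≈ 0.315 kJ/K

T_H = 479 °C → 479 + 273.15 = 752.15 K.
W = η·Q_H = 0.418 × 726 = 303.5 kJ, so Q_C = Q_H − W = 422.5 kJ.
The hot reservoir loses entropy Q_H/T_H = 726/752.15 = 0.9652 kJ/K; the cold reservoir gains Q_C/T_C = 422.5/330.00 = 1.280 kJ/K.
ΔS_univ = −Q_H/T_H + Q_C/T_C = 0.315 kJ/K (> 0, since η = 0.418 < η_Carnot = 0.561).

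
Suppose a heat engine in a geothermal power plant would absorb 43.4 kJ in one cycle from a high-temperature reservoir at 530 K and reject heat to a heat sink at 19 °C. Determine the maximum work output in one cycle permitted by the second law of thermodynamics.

W_max ≈ 19.48 kJ

T_C = 19 °C → 19 + 273.15 = 292.15 K.
The second-law ceiling is the Carnot efficiency, η_max = 1 − T_C/T_H = 1 − 292.15/530.00 = 0.4488.
W_max = η_max · Q_H = 0.4488 × 43.4 = 19.48 kJ.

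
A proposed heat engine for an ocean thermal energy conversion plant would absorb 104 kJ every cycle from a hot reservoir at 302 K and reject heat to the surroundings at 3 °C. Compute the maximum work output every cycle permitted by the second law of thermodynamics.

W_max ≈ 8.90 kJ

T_C = 3 °C → 3 + 273.15 = 276.15 K.
The upper bound on efficiency is η_max = 1 − T_C/T_H = 1 − 276.15/302.00 = 0.0856.
W_max = η_max · Q_H = 0.0856 × 104 = 8.90 kJ.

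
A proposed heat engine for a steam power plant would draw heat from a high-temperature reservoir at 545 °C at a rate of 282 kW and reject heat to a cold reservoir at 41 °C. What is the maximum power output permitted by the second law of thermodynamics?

T_H = 545 °C → 545 + 273.15 = 818.15 K.
T_C = 41 °C → 41 + 273.15 = 314.15 K.
By the Carnot theorem, η_max = 1 − T_C/T_H = 1 − 314.15/818.15 = 0.6160.
W_max = η_max · Q_H = 0.6160 × 282 = 173.7 kW.

Ẇ_max ≈ 173.7 kW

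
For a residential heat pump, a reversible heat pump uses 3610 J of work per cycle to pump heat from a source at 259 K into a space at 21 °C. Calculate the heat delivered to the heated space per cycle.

Q_H ≈ 30200 J

T_H = 21 °C → 21 + 273.15 = 294.15 K.
For a reversible heat pump, COP_HP = T_H/(T_H − T_C) = 294.15/35.15 = 8.3684.
Q_H = COP_HP · W = 8.3684 × 3610 = 30200 J.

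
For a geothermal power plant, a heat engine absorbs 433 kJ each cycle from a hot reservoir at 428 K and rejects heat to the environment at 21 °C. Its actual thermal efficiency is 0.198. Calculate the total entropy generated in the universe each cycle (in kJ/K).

ΔS_univ ≈ 0.169 kJ/K

T_C = 21 °C → 21 + 273.15 = 294.15 K.
W = η·Q_H = 0.198 × 433 = 85.73 kJ, so Q_C = Q_H − W = 347.3 kJ.
Reservoir entropy changes: ΔS_H = −Q_H/T_H = −433/428.00 = -1.012 kJ/K and ΔS_C = +Q_C/T_C = 347.3/294.15 = 1.181 kJ/K.
ΔS_univ = −Q_H/T_H + Q_C/T_C = 0.169 kJ/K (> 0, since η = 0.198 < η_Carnot = 0.313).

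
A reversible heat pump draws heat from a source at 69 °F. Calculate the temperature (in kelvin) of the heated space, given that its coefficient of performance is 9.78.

T_H ≈ 327 K

T_C = 69 °F → (69 − 32) × 5/9 = 20.56 °C = 293.71 K.
COP_HP = T_H/(T_H − T_C) ⇒ T_H = T_C·COP_HP/(COP_HP − 1) = 293.71 × 9.78/(9.78 − 1) = 327 K.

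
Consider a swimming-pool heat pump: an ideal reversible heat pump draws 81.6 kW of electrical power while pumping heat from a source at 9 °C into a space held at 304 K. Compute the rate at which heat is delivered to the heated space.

T_C = 9 °C → 9 + 273.15 = 282.15 K.
The Carnot heat-pump COP is COP_HP = T_H/(T_H − T_C) = 304.00/21.85 = 13.9130.
Q_H = COP_HP · W = 13.9130 × 81.6 = 1140 kW.

Q̇_H ≈ 1140 kW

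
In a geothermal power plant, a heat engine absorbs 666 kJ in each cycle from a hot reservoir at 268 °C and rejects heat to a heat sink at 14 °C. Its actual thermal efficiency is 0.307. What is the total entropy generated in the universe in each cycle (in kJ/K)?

ΔS_univ ≈ 0.377 kJ/K

T_H = 268 °C → 268 + 273.15 = 541.15 K.
T_C = 14 °C → 14 + 273.15 = 287.15 K.
W = η·Q_H = 0.307 × 666 = 204.5 kJ, so Q_C = Q_H − W = 461.5 kJ.
Entropy balance on the reservoirs: −Q_H/T_H = -1.231 kJ/K, +Q_C/T_C = 1.607 kJ/K.
ΔS_univ = −Q_H/T_H + Q_C/T_C = 0.377 kJ/K (> 0, since η = 0.307 < η_Carnot = 0.469).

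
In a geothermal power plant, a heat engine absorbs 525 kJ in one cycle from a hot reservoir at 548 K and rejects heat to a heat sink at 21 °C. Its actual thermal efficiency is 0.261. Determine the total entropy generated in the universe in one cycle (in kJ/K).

ΔS_univ ≈ 0.361 kJ/K

T_C = 21 °C → 21 + 273.15 = 294.15 K.
W = η·Q_H = 0.261 × 525 = 137.0 kJ, so Q_C = Q_H − W = 388.0 kJ.
Entropy balance on the reservoirs: −Q_H/T_H = -0.9580 kJ/K, +Q_C/T_C = 1.319 kJ/K.
ΔS_univ = −Q_H/T_H + Q_C/T_C = 0.361 kJ/K (> 0, since η = 0.261 < η_Carnot = 0.463).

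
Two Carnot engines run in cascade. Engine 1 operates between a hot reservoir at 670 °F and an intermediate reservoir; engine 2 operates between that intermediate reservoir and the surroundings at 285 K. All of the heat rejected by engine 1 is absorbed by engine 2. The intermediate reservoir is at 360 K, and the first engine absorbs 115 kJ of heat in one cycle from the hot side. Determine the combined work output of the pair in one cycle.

W_total ≈ 62.78 kJ

T_H = 670 °F → (670 − 32) × 5/9 = 354.44 °C = 627.59 K.
Two reversible stages in series are equivalent to a single Carnot engine between T_H and T_C, so η_total = 1 − T_C/T_H = 1 − 285.00/627.59 = 0.5459.
W_total = η_total · Q_H = 0.5459 × 115 = 62.78 kJ.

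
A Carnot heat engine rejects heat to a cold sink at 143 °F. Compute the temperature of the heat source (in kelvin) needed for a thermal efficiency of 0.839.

T_C = 143 °F → (143 − 32) × 5/9 = 61.67 °C = 334.82 K.
From η = 1 − T_C/T_H, solving for T_H gives T_H = T_C/(1 − η) = 334.82/(1 − 0.839) = 2080 K.

T_H ≈ 2080 K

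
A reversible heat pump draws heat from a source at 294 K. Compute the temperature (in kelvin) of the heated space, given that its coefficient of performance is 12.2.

COP_HP = T_H/(T_H − T_C) ⇒ T_H = T_C·COP_HP/(COP_HP − 1) = 294.00 × 12.2/(12.2 − 1) = 320.2 K.

T_H ≈ 320.2 K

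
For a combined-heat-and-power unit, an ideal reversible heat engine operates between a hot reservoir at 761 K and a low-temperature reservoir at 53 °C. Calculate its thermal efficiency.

T_C = 53 °C → 53 + 273.15 = 326.15 K.
Carnot efficiency: η = 1 − T_C/T_H = 1 − 326.15/761.00 = 0.571.

η ≈ 0.571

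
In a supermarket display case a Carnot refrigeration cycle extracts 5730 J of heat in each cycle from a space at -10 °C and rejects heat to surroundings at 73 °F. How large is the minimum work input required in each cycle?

T_H = 73 °F → (73 − 32) × 5/9 = 22.78 °C = 295.93 K.
T_C = -10 °C → -10 + 273.15 = 263.15 K.
Carnot COP: COP_R = T_C/(T_H − T_C) = 263.15/32.78 = 8.0283.
W = Q_C/COP_R = 5730/8.0283 = 714 J.

W_in ≈ 714 J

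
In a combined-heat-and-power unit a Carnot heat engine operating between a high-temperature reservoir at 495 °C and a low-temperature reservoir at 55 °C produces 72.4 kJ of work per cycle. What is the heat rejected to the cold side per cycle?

Q_C ≈ 54.0 kJ

T_H = 495 °C → 495 + 273.15 = 768.15 K.
T_C = 55 °C → 55 + 273.15 = 328.15 K.
The Carnot efficiency is η = 1 − T_C/T_H = 1 − 328.15/768.15 = 0.5728.
Since Q_C/Q_H = T_C/T_H and Q_H = W/η, Q_C = W·T_C/(T_H − T_C) = 72.4 × 328.15/440.00 = 54.0 kJ.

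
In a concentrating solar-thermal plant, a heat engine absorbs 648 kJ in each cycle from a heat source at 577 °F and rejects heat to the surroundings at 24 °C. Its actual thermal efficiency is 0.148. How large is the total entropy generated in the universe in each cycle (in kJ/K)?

ΔS_univ ≈ 0.733 kJ/K

T_H = 577 °F → (577 − 32) × 5/9 = 302.78 °C = 575.93 K.
T_C = 24 °C → 24 + 273.15 = 297.15 K.
W = η·Q_H = 0.148 × 648 = 95.90 kJ, so Q_C = Q_H − W = 552.1 kJ.
The hot reservoir loses entropy Q_H/T_H = 648/575.93 = 1.125 kJ/K; the cold reservoir gains Q_C/T_C = 552.1/297.15 = 1.858 kJ/K.
ΔS_univ = −Q_H/T_H + Q_C/T_C = 0.733 kJ/K (> 0, since η = 0.148 < η_Carnot = 0.484).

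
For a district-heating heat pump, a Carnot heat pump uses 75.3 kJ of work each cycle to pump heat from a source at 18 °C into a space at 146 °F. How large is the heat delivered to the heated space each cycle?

T_H = 146 °F → (146 − 32) × 5/9 = 63.33 °C = 336.48 K.
T_C = 18 °C → 18 + 273.15 = 291.15 K.
COP_HP = T_H/(T_H − T_C) = 336.48/45.33 = 7.4224.
Q_H = COP_HP · W = 7.4224 × 75.3 = 559 kJ.

Q_H ≈ 559 kJ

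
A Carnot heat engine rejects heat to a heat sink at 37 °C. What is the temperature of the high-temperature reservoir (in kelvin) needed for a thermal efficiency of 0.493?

T_C = 37 °C → 37 + 273.15 = 310.15 K.
From η = 1 − T_C/T_H, solving for T_H gives T_H = T_C/(1 − η) = 310.15/(1 − 0.493) = 612 K.

T_H ≈ 612 K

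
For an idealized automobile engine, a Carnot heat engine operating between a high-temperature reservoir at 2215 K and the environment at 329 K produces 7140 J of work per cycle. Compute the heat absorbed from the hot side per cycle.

The Carnot efficiency is η = 1 − T_C/T_H = 1 − 329.00/2215.00 = 0.8515.
Q_H = W/η = 7140/0.8515 = 8386 J.

Q_H ≈ 8386 J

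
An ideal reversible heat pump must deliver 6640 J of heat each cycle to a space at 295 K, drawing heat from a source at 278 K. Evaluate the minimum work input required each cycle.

The Carnot heat-pump COP is COP_HP = T_H/(T_H − T_C) = 295.00/17.00 = 17.3529.
W = Q_H/COP_HP = 6640/17.3529 = 383 J.

W_in ≈ 383 J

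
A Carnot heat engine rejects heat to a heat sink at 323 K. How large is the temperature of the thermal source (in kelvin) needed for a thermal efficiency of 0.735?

T_H ≈ 1220 K

From η = 1 − T_C/T_H, solving for T_H gives T_H = T_C/(1 − η) = 323.00/(1 − 0.735) = 1220 K.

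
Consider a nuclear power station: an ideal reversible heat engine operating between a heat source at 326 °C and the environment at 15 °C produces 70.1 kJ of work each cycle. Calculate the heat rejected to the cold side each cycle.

T_H = 326 °C → 326 + 273.15 = 599.15 K.
T_C = 15 °C → 15 + 273.15 = 288.15 K.
Carnot efficiency: η = 1 − T_C/T_H = 1 − 288.15/599.15 = 0.5191.
Since Q_C/Q_H = T_C/T_H and Q_H = W/η, Q_C = W·T_C/(T_H − T_C) = 70.1 × 288.15/311.00 = 64.95 kJ.

Q_C ≈ 64.95 kJ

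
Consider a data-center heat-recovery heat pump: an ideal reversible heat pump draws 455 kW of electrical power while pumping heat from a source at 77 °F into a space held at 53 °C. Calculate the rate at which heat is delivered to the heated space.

T_H = 53 °C → 53 + 273.15 = 326.15 K.
T_C = 77 °F → (77 − 32) × 5/9 = 25.00 °C = 298.15 K.
COP_HP = T_H/(T_H − T_C) = 326.15/28.00 = 11.6482.
Q_H = COP_HP · W = 11.6482 × 455 = 5300 kW.

Q̇_H ≈ 5300 kW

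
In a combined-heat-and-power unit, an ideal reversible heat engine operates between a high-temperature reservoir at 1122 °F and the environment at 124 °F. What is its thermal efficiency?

T_H = 1122 °F → (1122 − 32) × 5/9 = 605.56 °C = 878.71 K.
T_C = 124 °F → (124 − 32) × 5/9 = 51.11 °C = 324.26 K.
The Carnot efficiency is η = 1 − T_C/T_H = 1 − 324.26/878.71 = 0.631.

η ≈ 0.631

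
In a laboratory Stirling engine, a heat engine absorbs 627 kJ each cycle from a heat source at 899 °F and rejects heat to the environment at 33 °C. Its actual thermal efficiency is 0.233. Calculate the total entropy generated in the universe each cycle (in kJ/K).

T_H = 899 °F → (899 − 32) × 5/9 = 481.67 °C = 754.82 K.
T_C = 33 °C → 33 + 273.15 = 306.15 K.
W = η·Q_H = 0.233 × 627 = 146.1 kJ, so Q_C = Q_H − W = 480.9 kJ.
Entropy balance on the reservoirs: −Q_H/T_H = -0.8307 kJ/K, +Q_C/T_C = 1.571 kJ/K.
ΔS_univ = −Q_H/T_H + Q_C/T_C = 0.7402 kJ/K (> 0, since η = 0.233 < η_Carnot = 0.594).

ΔS_univ ≈ 0.7402 kJ/K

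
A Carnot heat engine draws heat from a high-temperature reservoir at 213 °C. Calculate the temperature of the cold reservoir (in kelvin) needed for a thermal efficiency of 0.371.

T_H = 213 °C → 213 + 273.15 = 486.15 K.
From η = 1 − T_C/T_H, T_C = T_H·(1 − η) = 486.15 × (1 − 0.371) = 305.8 K.

T_C ≈ 305.8 K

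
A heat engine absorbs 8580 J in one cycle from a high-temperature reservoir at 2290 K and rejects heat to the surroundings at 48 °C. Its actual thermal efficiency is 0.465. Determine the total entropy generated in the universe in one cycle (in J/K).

T_C = 48 °C → 48 + 273.15 = 321.15 K.
W = η·Q_H = 0.465 × 8580 = 3990 J, so Q_C = Q_H − W = 4590 J.
Reservoir entropy changes: ΔS_H = −Q_H/T_H = −8580/2290.00 = -3.747 J/K and ΔS_C = +Q_C/T_C = 4590/321.15 = 14.29 J/K.
ΔS_univ = −Q_H/T_H + Q_C/T_C = 10.5 J/K (> 0, since η = 0.465 < η_Carnot = 0.860).

ΔS_univ ≈ 10.5 J/K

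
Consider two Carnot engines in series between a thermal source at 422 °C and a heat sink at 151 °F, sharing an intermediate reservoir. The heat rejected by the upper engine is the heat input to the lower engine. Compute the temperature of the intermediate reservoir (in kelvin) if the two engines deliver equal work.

T_H = 422 °C → 422 + 273.15 = 695.15 K.
T_C = 151 °F → (151 − 32) × 5/9 = 66.11 °C = 339.26 K.
For reversible stages Q_m = Q_H·(T_m/T_H). Setting W₁ = Q_H(1 − T_m/T_H) equal to W₂ = Q_m(1 − T_C/T_m) = Q_H·(T_m − T_C)/T_H gives T_H − T_m = T_m − T_C, so T_m = (T_H + T_C)/2 = (695.15 + 339.26)/2 = 517 K.

T_m ≈ 517 K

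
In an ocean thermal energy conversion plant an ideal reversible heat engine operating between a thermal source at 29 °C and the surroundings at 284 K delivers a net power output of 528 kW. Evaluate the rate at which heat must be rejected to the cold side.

Q̇_C ≈ 8262 kW

T_H = 29 °C → 29 + 273.15 = 302.15 K.
The Carnot efficiency is η = 1 − T_C/T_H = 1 − 284.00/302.15 = 0.0601.
Since Q_C/Q_H = T_C/T_H and Q_H = W/η, Q_C = W·T_C/(T_H − T_C) = 528 × 284.00/18.15 = 8262 kW.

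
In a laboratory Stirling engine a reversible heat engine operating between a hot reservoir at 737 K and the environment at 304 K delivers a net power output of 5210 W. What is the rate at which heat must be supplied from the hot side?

The Carnot efficiency is η = 1 − T_C/T_H = 1 − 304.00/737.00 = 0.5875.
Q_H = W/η = 5210/0.5875 = 8870 W.

Q̇_H ≈ 8870 W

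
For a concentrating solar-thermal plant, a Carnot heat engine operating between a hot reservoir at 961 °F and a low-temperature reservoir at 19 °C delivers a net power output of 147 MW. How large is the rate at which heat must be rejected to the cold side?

T_H = 961 °F → (961 − 32) × 5/9 = 516.11 °C = 789.26 K.
T_C = 19 °C → 19 + 273.15 = 292.15 K.
η_rev = 1 − T_C/T_H = 1 − 292.15/789.26 = 0.6298.
Since Q_C/Q_H = T_C/T_H and Q_H = W/η, Q_C = W·T_C/(T_H − T_C) = 147 × 292.15/497.11 = 86.4 MW.

Q̇_C ≈ 86.4 MW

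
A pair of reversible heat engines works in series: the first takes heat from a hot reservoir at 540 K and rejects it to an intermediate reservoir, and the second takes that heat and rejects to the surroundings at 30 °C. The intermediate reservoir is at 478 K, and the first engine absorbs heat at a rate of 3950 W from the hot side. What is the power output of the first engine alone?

Ẇ₁ ≈ 453.5 W

T_C = 30 °C → 30 + 273.15 = 303.15 K.
First-stage efficiency η₁ = 1 − T_m/T_H = 1 − 478.00/540.00 = 0.1148.
W₁ = η₁·Q_H = 0.1148 × 3950 = 453.5 W.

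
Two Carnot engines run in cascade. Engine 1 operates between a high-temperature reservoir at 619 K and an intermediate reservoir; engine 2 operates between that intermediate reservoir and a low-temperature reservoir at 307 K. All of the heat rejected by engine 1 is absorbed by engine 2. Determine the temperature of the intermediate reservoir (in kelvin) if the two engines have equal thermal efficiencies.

T_m ≈ 436 K

Equal efficiencies require 1 − T_m/T_H = 1 − T_C/T_m, i.e. T_m/T_H = T_C/T_m, so T_m = √(T_H·T_C) = √(619.00 × 307.00) = 436 K.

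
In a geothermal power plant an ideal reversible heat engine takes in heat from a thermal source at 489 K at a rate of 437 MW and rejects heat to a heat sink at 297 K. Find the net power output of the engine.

Ẇ ≈ 171.6 MW

Carnot efficiency: η = 1 − T_C/T_H = 1 − 297.00/489.00 = 0.3926.
W = η·Q_H = 0.3926 × 437 = 171.6 MW.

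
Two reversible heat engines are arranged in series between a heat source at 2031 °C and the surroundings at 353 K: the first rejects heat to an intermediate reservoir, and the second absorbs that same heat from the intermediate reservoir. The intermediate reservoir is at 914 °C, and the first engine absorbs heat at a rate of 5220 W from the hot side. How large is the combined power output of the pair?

Ẇ_total ≈ 4420 W

T_H = 2031 °C → 2031 + 273.15 = 2304.15 K.
Two reversible stages in series are equivalent to a single Carnot engine between T_H and T_C, so η_total = 1 − T_C/T_H = 1 − 353.00/2304.15 = 0.8468.
W_total = η_total · Q_H = 0.8468 × 5220 = 4420 W.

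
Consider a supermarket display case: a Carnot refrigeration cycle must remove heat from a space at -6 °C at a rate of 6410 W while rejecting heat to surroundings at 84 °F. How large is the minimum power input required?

T_H = 84 °F → (84 − 32) × 5/9 = 28.89 °C = 302.04 K.
T_C = -6 °C → -6 + 273.15 = 267.15 K.
For a reversible refrigerator, COP_R = T_C/(T_H − T_C) = 267.15/34.89 = 7.6572.
W = Q_C/COP_R = 6410/7.6572 = 837 W.

Ẇ_in ≈ 837 W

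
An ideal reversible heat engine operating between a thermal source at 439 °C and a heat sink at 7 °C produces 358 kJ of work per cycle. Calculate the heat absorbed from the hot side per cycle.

T_H = 439 °C → 439 + 273.15 = 712.15 K.
T_C = 7 °C → 7 + 273.15 = 280.15 K.
Carnot efficiency: η = 1 − T_C/T_H = 1 − 280.15/712.15 = 0.6066.
Q_H = W/η = 358/0.6066 = 590 kJ.

Q_H ≈ 590 kJ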